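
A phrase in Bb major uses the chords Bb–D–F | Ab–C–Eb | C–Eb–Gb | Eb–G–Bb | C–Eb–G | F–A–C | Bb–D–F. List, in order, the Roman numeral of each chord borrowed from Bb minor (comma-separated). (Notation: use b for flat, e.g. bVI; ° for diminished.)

The diatonic triads in Bb major are Bb, Cm, Dm, Eb, F, Gm, Adim. Bb–D–F = Bb, Eb–G–Bb = Eb, C–Eb–G = Cm and F–A–C = F are all diatonic. Ab–C–Eb doesn't fit — on degree 7 Bb major would have Adim (vii°). Ab is the degree-7 chord of Bb minor, so it is the borrowed bVII. C–Eb–Gb is not: scale degree 2 in Bb major carries Cm (ii). In Bb minor the chord on that degree is Cdim, so here it functions as ii°, borrowed from the parallel minor.

bVII, ii°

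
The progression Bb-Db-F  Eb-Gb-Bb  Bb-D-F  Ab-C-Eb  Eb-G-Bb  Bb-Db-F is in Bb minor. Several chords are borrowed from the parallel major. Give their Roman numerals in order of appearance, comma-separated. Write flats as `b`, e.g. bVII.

I, IV

In Bb minor (with V from harmonic minor) the diatonic chords are Bbm, Cdim, Db, Ebm, F, Gb, Ab. Bb–Db–F = Bbm, Eb–Gb–Bb = Ebm and Ab–C–Eb = Ab are all diatonic. But Bb–D–F is foreign: the diatonic i on degree 1 is Bbm, whereas Bb comes from Bb major. It is labeled I. But Eb–G–Bb is foreign: the diatonic iv on degree 4 is Ebm, whereas Eb comes from Bb major. It is labeled IV.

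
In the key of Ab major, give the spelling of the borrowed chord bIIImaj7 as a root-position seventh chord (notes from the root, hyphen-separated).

Cb-Eb-Gb-Bb

Scale degree 3 in Ab major is C. bIIImaj7 uses the lowered form, Cb, taken from Ab minor. In Ab minor the chord on Cb is Cb–Eb–Gb–Bb.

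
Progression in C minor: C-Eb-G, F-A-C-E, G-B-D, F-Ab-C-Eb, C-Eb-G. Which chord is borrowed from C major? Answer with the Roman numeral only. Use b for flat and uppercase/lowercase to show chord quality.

The diatonic triads in C minor (with V from harmonic minor) are Cm, Ddim, Eb, Fm, G, Ab, Bb. Of the given chords, C–Eb–G = Cm, G–B–D = G and F–Ab–C–Eb = Fm7 are diatonic. F–A–C–E doesn't fit — on degree 4 C minor would have Fm (iv). Fmaj7 is the degree-4 chord of C major, so it is the borrowed IVmaj7.

IVmaj7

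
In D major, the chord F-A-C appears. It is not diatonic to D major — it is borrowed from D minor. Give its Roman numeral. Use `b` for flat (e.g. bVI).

In D major scale degree 3 is F#; F is its lowered form, from D minor. Diatonically D major has F#m (iii) on that degree; F–A–C is instead the major chord native to D minor, so it takes the label bIII.

bIII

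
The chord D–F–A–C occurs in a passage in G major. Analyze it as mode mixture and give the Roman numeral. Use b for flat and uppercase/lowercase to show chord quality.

The root D is the diatonic 5th degree of G major; the borrowing shows in the chord quality. The diatonic chord on degree 5 would be D (V), but D–F–A–C is the minor-seventh chord from G minor. As a borrowed chord it is labeled v7.

v7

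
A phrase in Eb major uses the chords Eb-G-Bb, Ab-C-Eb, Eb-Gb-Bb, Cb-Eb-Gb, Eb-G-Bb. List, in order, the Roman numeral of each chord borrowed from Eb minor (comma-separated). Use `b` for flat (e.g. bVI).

i, bVI

In Eb major the diatonic chords are Eb, Fm, Gm, Ab, Bb, Cm, Ddim. Eb–G–Bb = Eb and Ab–C–Eb = Ab both belong to that set. But Eb–Gb–Bb is foreign: the diatonic I on degree 1 is Eb, whereas Ebm comes from Eb minor. It is labeled i. But Cb–Eb–Gb is foreign: the diatonic vi on degree 6 is Cm, whereas Cb comes from Eb minor. It is labeled bVI.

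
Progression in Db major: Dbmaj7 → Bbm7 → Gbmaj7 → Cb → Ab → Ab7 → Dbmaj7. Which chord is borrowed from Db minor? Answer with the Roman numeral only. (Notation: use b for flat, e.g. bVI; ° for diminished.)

The diatonic triads in Db major are Db, Ebm, Fm, Gb, Ab, Bbm, Cdim. Of the given chords, Dbmaj7, Bbm7, Gbmaj7, Ab and Ab7 are diatonic. But Cb (Cb–Eb–Gb) is foreign: the diatonic vii° on degree 7 is Cdim, whereas Cb comes from Db minor. It is labeled bVII.

bVII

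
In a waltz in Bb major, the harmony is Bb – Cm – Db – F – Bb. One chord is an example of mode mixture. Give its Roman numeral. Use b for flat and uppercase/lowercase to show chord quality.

In Bb major the diatonic chords are Bb, Cm, Dm, Eb, F, Gm, Adim. Of the given chords, Bb, Cm and F are diatonic. Db (Db–F–Ab) is not: scale degree 3 in Bb major carries Dm (iii). In Bb minor the chord on that degree is Db, so here it functions as bIII, borrowed from the parallel minor.

bIII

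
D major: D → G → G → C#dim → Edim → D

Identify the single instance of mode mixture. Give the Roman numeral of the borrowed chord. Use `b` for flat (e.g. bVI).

ii°

D major has the diatonic set D, Em, F#m, G, A, Bm, C#dim. D, G and C#dim are all diatonic. But Edim (E–G–Bb) is foreign: the diatonic ii on degree 2 is Em, whereas Edim comes from D minor. It is labeled ii°.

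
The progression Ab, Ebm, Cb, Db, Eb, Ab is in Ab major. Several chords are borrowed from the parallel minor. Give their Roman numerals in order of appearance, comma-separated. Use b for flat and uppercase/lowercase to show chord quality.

Ab major has the diatonic set Ab, Bbm, Cm, Db, Eb, Fm, Gdim. Ab, Db and Eb all belong to that set. But Ebm (Eb–Gb–Bb) is foreign: the diatonic V on degree 5 is Eb, whereas Ebm comes from Ab minor. It is labeled v. Cb (Cb–Eb–Gb) is not: scale degree 3 in Ab major carries Cm (iii). In Ab minor the chord on that degree is Cb, so here it functions as bIII, borrowed from the parallel minor.

v, bIII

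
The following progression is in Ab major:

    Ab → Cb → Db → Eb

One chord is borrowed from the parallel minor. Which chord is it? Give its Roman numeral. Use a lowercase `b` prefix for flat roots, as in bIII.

Ab major has the diatonic set Ab, Bbm, Cm, Db, Eb, Fm, Gdim. Of the given chords, Ab, Db and Eb are diatonic. But Cb (Cb–Eb–Gb) is foreign: the diatonic iii on degree 3 is Cm, whereas Cb comes from Ab minor. It is labeled bIII.

bIII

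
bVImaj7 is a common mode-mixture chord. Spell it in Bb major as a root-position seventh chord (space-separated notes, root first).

bVImaj7 is built on the lowered scale degree 6. In Bb major degree 6 is G; lowered it becomes Gb. Building the major-seventh chord from the parallel minor on Gb: Gb–Bb–Db–F.

Gb Bb Db F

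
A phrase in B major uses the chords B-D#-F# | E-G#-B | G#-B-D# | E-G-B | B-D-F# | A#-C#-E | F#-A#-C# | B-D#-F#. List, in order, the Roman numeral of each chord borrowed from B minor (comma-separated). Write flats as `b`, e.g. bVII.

B major has the diatonic set B, C#m, D#m, E, F#, G#m, A#dim. Of the given chords, B–D#–F# = B, E–G#–B = E, G#–B–D# = G#m, A#–C#–E = A#dim and F#–A#–C# = F# are diatonic. E–G–B is not: scale degree 4 in B major carries E (IV). In B minor the chord on that degree is Em, so here it functions as iv, borrowed from the parallel minor. B–D–F# is not: scale degree 1 in B major carries B (I). In B minor the chord on that degree is Bm, so here it functions as i, borrowed from the parallel minor.

iv, i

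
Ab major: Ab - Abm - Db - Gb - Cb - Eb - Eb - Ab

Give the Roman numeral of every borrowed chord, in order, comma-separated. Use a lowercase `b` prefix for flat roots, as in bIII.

The diatonic triads in Ab major are Ab, Bbm, Cm, Db, Eb, Fm, Gdim. Of the given chords, Ab, Db and Eb are diatonic. But Abm (Ab–Cb–Eb) is foreign: the diatonic I on degree 1 is Ab, whereas Abm comes from Ab minor. It is labeled i. Gb (Gb–Bb–Db) is not: scale degree 7 in Ab major carries Gdim (vii°). In Ab minor the chord on that degree is Gb, so here it functions as bVII, borrowed from the parallel minor. Cb (Cb–Eb–Gb) is not: scale degree 3 in Ab major carries Cm (iii). In Ab minor the chord on that degree is Cb, so here it functions as bIII, borrowed from the parallel minor.

i, bVII, bIII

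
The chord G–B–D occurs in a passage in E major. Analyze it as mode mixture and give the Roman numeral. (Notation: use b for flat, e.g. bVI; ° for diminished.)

G is the lowered form of scale degree 3 in E major (the diatonic degree 3 is G#). The diatonic chord on degree 3 would be G#m (iii), but G–B–D is the major chord from E minor. As a borrowed chord it is labeled bIII.

bIII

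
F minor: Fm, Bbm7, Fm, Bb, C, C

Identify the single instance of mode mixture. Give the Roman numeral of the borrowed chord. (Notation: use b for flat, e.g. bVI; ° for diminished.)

F minor has the diatonic set Fm, Gdim, Ab, Bbm, C, Db, Eb (with V from harmonic minor). Of the given chords, Fm, Bbm7 and C are diatonic. Bb (Bb–D–F) doesn't fit — on degree 4 F minor would have Bbm (iv). Bb is the degree-4 chord of F major, so it is the borrowed IV.

IV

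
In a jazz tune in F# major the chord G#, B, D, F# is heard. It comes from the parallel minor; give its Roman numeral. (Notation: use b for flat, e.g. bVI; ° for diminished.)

iiø7

The root G# is the diatonic 2nd degree of F# major; the borrowing shows in the chord quality. Diatonically F# major has G#m (ii) on that degree; G#–B–D–F# is instead the half-diminished-seventh chord native to F# minor, so it takes the label iiø7.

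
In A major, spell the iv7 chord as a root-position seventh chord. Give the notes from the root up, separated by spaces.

D F A C

iv7 is built on scale degree 4, which is D in both A major and its parallel. Building the minor-seventh chord from the parallel minor on D: D–F–A–C.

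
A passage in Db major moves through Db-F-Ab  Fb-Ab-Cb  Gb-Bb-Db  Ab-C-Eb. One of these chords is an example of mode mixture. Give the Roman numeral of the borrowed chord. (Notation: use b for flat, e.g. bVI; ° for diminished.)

bIII

In Db major the diatonic chords are Db, Ebm, Fm, Gb, Ab, Bbm, Cdim. Of the given chords, Db–F–Ab = Db, Gb–Bb–Db = Gb and Ab–C–Eb = Ab are diatonic. But Fb–Ab–Cb is foreign: the diatonic iii on degree 3 is Fm, whereas Fb comes from Db minor. It is labeled bIII.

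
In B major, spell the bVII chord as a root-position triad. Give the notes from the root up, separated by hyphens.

A-C#-E

bVII is built on the lowered scale degree 7. In B major degree 7 is A#; lowered it becomes A. In B minor the chord on A is A–C#–E.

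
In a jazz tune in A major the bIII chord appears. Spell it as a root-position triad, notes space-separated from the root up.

C E G

The root of bIII is the lowered 3rd degree: C# becomes C. Building the major chord from the parallel minor on C: C–E–G.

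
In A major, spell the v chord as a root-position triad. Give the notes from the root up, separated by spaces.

E G B

v is built on scale degree 5, which is E in both A major and its parallel. In A minor the chord on E is E–G–B.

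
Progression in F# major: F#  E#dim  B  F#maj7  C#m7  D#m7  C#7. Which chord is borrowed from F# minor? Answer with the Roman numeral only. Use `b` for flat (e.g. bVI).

v7

In F# major the diatonic chords are F#, G#m, A#m, B, C#, D#m, E#dim. F#, E#dim, B, F#maj7, D#m7 and C#7 all belong to that set. C#m7 (C#–E–G#–B) doesn't fit — on degree 5 F# major would have C# (V). C#m7 is the degree-5 chord of F# minor, so it is the borrowed v7.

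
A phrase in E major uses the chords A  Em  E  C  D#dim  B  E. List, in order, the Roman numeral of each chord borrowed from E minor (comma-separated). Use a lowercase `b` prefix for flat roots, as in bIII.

i, bVI

In E major the diatonic chords are E, F#m, G#m, A, B, C#m, D#dim. A, E, D#dim and B are all diatonic. Em (E–G–B) doesn't fit — on degree 1 E major would have E (I). Em is the degree-1 chord of E minor, so it is the borrowed i. C (C–E–G) doesn't fit — on degree 6 E major would have C#m (vi). C is the degree-6 chord of E minor, so it is the borrowed bVI.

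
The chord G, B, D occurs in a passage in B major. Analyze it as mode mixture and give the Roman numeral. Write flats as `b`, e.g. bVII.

bVI

G is the lowered form of scale degree 6 in B major (the diatonic degree 6 is G#). The diatonic chord on degree 6 would be G#m (vi), but G–B–D is the major chord from B minor. As a borrowed chord it is labeled bVI.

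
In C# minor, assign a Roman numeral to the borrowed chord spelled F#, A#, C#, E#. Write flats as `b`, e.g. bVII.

IVmaj7

The root F# is the diatonic 4th degree of C# minor; the borrowing shows in the chord quality. F#–A#–C#–E# is a major-seventh chord — the form found in C# major, not the diatonic iv (F#m). Borrowed into C# minor it is written IVmaj7.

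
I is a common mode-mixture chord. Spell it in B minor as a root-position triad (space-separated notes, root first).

B D# F#

I is built on scale degree 1, which is B in both B minor and its parallel. Stacking thirds in B major on B gives B–D#–F#.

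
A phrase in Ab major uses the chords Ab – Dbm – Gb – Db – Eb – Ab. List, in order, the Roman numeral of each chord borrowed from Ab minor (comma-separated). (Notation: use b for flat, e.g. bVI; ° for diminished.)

iv, bVII

In Ab major the diatonic chords are Ab, Bbm, Cm, Db, Eb, Fm, Gdim. Of the given chords, Ab, Db and Eb are diatonic. But Dbm (Db–Fb–Ab) is foreign: the diatonic IV on degree 4 is Db, whereas Dbm comes from Ab minor. It is labeled iv. Gb (Gb–Bb–Db) doesn't fit — on degree 7 Ab major would have Gdim (vii°). Gb is the degree-7 chord of Ab minor, so it is the borrowed bVII.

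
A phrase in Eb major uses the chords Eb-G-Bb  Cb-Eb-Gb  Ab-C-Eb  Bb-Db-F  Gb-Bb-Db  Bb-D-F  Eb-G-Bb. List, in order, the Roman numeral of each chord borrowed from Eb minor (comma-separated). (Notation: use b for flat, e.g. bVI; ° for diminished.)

Eb major has the diatonic set Eb, Fm, Gm, Ab, Bb, Cm, Ddim. Eb–G–Bb = Eb, Ab–C–Eb = Ab and Bb–D–F = Bb are all diatonic. But Cb–Eb–Gb is foreign: the diatonic vi on degree 6 is Cm, whereas Cb comes from Eb minor. It is labeled bVI. Bb–Db–F is not: scale degree 5 in Eb major carries Bb (V). In Eb minor the chord on that degree is Bbm, so here it functions as v, borrowed from the parallel minor. Gb–Bb–Db is not: scale degree 3 in Eb major carries Gm (iii). In Eb minor the chord on that degree is Gb, so here it functions as bIII, borrowed from the parallel minor.

bVI, v, bIII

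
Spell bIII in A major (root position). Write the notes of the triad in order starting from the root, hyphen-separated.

C-E-G

Scale degree 3 in A major is C#. bIII uses the lowered form, C, taken from A minor. Stacking thirds in A minor on C gives C–E–G.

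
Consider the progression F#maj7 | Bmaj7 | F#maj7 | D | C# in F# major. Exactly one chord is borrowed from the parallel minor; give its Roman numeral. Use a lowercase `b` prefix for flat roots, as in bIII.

In F# major the diatonic chords are F#, G#m, A#m, B, C#, D#m, E#dim. F#maj7, Bmaj7 and C# all belong to that set. But D (D–F#–A) is foreign: the diatonic vi on degree 6 is D#m, whereas D comes from F# minor. It is labeled bVI.

bVI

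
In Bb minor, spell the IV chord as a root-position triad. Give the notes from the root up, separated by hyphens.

Eb-G-Bb

IV is built on scale degree 4, which is Eb in both Bb minor and its parallel. Stacking thirds in Bb major on Eb gives Eb–G–Bb.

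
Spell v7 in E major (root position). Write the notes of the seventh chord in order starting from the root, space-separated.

v7 is built on scale degree 5, which is B in both E major and its parallel. Building the minor-seventh chord from the parallel minor on B: B–D–F#–A.

B D F# A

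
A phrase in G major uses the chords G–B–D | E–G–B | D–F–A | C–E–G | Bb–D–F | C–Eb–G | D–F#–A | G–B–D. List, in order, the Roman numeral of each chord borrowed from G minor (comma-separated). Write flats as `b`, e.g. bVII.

v, bIII, iv

In G major the diatonic chords are G, Am, Bm, C, D, Em, F#dim. Of the given chords, G–B–D = G, E–G–B = Em, C–E–G = C and D–F#–A = D are diatonic. But D–F–A is foreign: the diatonic V on degree 5 is D, whereas Dm comes from G minor. It is labeled v. Bb–D–F is not: scale degree 3 in G major carries Bm (iii). In G minor the chord on that degree is Bb, so here it functions as bIII, borrowed from the parallel minor. C–Eb–G is not: scale degree 4 in G major carries C (IV). In G minor the chord on that degree is Cm, so here it functions as iv, borrowed from the parallel minor.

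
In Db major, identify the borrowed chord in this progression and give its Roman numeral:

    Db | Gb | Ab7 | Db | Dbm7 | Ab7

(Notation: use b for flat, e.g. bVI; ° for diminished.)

i7

Db major has the diatonic set Db, Ebm, Fm, Gb, Ab, Bbm, Cdim. Of the given chords, Db, Gb and Ab7 are diatonic. But Dbm7 (Db–Fb–Ab–Cb) is foreign: the diatonic I on degree 1 is Db, whereas Dbm7 comes from Db minor. It is labeled i7.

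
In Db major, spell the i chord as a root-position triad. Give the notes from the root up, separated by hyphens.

The root, Db, is scale degree 1 — the same note in Db major and Db minor; only the chord quality changes. Stacking thirds in Db minor on Db gives Db–Fb–Ab.

Db-Fb-Ab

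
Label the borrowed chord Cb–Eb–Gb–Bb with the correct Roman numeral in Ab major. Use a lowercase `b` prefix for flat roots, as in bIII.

bIIImaj7

The root Cb is the lowered 3rd scale degree — diatonically Ab major has C there. Diatonically Ab major has Cm (iii) on that degree; Cb–Eb–Gb–Bb is instead the major-seventh chord native to Ab minor, so it takes the label bIIImaj7.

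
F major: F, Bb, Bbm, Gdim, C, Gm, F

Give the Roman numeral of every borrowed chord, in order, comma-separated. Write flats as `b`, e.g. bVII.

iv, ii°

The diatonic triads in F major are F, Gm, Am, Bb, C, Dm, Edim. Of the given chords, F, Bb, C and Gm are diatonic. Bbm (Bb–Db–F) is not: scale degree 4 in F major carries Bb (IV). In F minor the chord on that degree is Bbm, so here it functions as iv, borrowed from the parallel minor. Gdim (G–Bb–Db) doesn't fit — on degree 2 F major would have Gm (ii). Gdim is the degree-2 chord of F minor, so it is the borrowed ii°.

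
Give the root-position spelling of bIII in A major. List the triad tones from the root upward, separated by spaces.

C E G

bIII is built on the lowered scale degree 3. In A major degree 3 is C#; lowered it becomes C. In A minor the chord on C is C–E–G.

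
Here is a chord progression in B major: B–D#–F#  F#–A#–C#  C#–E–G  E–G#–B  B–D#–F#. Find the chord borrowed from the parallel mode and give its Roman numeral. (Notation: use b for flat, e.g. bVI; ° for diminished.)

In B major the diatonic chords are B, C#m, D#m, E, F#, G#m, A#dim. B–D#–F# = B, F#–A#–C# = F# and E–G#–B = E are all diatonic. But C#–E–G is foreign: the diatonic ii on degree 2 is C#m, whereas C#dim comes from B minor. It is labeled ii°.

ii°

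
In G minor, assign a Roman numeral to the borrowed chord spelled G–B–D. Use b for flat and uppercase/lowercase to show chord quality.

I

G is scale degree 1 in G minor. The diatonic chord on degree 1 would be Gm (i), but G–B–D is the major chord from G major. As a borrowed chord it is labeled I.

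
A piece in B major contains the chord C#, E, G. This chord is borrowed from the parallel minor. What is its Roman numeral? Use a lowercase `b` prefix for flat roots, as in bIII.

The root C# is the diatonic 2nd degree of B major; the borrowing shows in the chord quality. Diatonically B major has C#m (ii) on that degree; C#–E–G is instead the diminished chord native to B minor, so it takes the label ii°.

ii°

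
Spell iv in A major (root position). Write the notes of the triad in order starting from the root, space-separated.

The root, D, is scale degree 4 — the same note in A major and A minor; only the chord quality changes. In A minor the chord on D is D–F–A.

D F A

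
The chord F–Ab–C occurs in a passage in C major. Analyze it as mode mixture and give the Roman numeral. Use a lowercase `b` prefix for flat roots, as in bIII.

F is scale degree 4 in C major. Diatonically C major has F (IV) on that degree; F–Ab–C is instead the minor chord native to C minor, so it takes the label iv.

iv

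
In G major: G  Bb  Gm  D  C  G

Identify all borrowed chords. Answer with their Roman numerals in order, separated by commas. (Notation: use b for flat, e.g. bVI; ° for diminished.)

bIII, i

The diatonic triads in G major are G, Am, Bm, C, D, Em, F#dim. Of the given chords, G, D and C are diatonic. But Bb (Bb–D–F) is foreign: the diatonic iii on degree 3 is Bm, whereas Bb comes from G minor. It is labeled bIII. Gm (G–Bb–D) doesn't fit — on degree 1 G major would have G (I). Gm is the degree-1 chord of G minor, so it is the borrowed i.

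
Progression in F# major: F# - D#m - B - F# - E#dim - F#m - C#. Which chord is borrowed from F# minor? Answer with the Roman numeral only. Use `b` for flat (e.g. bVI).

i

In F# major the diatonic chords are F#, G#m, A#m, B, C#, D#m, E#dim. F#, D#m, B, E#dim and C# are all diatonic. F#m (F#–A–C#) is not: scale degree 1 in F# major carries F# (I). In F# minor the chord on that degree is F#m, so here it functions as i, borrowed from the parallel minor.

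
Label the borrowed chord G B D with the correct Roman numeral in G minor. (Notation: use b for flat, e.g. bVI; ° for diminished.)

The root G is the diatonic 1st degree of G minor; the borrowing shows in the chord quality. The diatonic chord on degree 1 would be Gm (i), but G–B–D is the major chord from G major. As a borrowed chord it is labeled I.

I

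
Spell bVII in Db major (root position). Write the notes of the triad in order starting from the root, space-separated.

Scale degree 7 in Db major is C. bVII uses the lowered form, Cb, taken from Db minor. Building the major chord from the parallel minor on Cb: Cb–Eb–Gb.

Cb Eb Gb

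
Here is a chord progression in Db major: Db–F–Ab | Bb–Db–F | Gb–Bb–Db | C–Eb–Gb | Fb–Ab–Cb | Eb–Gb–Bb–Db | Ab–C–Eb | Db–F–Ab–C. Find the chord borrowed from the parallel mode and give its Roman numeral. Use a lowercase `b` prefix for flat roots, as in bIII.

Db major has the diatonic set Db, Ebm, Fm, Gb, Ab, Bbm, Cdim. Of the given chords, Db–F–Ab = Db, Bb–Db–F = Bbm, Gb–Bb–Db = Gb, C–Eb–Gb = Cdim, Eb–Gb–Bb–Db = Ebm7, Ab–C–Eb = Ab and Db–F–Ab–C = Dbmaj7 are diatonic. Fb–Ab–Cb doesn't fit — on degree 3 Db major would have Fm (iii). Fb is the degree-3 chord of Db minor, so it is the borrowed bIII.

bIII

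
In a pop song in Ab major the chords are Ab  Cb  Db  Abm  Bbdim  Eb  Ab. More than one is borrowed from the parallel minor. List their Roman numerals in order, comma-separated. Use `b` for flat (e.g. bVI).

bIII, i, ii°

In Ab major the diatonic chords are Ab, Bbm, Cm, Db, Eb, Fm, Gdim. Of the given chords, Ab, Db and Eb are diatonic. But Cb (Cb–Eb–Gb) is foreign: the diatonic iii on degree 3 is Cm, whereas Cb comes from Ab minor. It is labeled bIII. Abm (Ab–Cb–Eb) is not: scale degree 1 in Ab major carries Ab (I). In Ab minor the chord on that degree is Abm, so here it functions as i, borrowed from the parallel minor. But Bbdim (Bb–Db–Fb) is foreign: the diatonic ii on degree 2 is Bbm, whereas Bbdim comes from Ab minor. It is labeled ii°.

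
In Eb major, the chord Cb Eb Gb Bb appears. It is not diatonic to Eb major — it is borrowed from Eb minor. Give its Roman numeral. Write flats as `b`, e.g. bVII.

bVImaj7

In Eb major scale degree 6 is C; Cb is its lowered form, from Eb minor. The diatonic chord on degree 6 would be Cm (vi), but Cb–Eb–Gb–Bb is the major-seventh chord from Eb minor. As a borrowed chord it is labeled bVImaj7.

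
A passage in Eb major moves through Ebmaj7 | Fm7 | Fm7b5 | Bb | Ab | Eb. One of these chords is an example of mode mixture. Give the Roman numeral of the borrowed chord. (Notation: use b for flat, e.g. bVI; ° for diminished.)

iiø7

The diatonic triads in Eb major are Eb, Fm, Gm, Ab, Bb, Cm, Ddim. Ebmaj7, Fm7, Bb, Ab and Eb all belong to that set. Fm7b5 (F–Ab–Cb–Eb) doesn't fit — on degree 2 Eb major would have Fm (ii). Fm7b5 is the degree-2 chord of Eb minor, so it is the borrowed iiø7.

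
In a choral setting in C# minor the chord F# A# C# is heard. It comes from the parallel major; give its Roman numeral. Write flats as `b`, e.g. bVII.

F# is scale degree 4 in C# minor. The diatonic chord on degree 4 would be F#m (iv), but F#–A#–C# is the major chord from C# major. As a borrowed chord it is labeled IV.

IV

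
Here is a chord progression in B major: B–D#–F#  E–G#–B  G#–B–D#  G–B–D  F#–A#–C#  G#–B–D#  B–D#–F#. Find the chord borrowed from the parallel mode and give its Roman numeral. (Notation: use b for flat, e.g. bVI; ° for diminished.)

In B major the diatonic chords are B, C#m, D#m, E, F#, G#m, A#dim. Of the given chords, B–D#–F# = B, E–G#–B = E, G#–B–D# = G#m and F#–A#–C# = F# are diatonic. But G–B–D is foreign: the diatonic vi on degree 6 is G#m, whereas G comes from B minor. It is labeled bVI.

bVI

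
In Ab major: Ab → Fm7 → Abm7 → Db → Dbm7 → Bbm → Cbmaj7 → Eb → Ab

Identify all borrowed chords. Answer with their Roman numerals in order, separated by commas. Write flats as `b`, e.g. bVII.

Ab major has the diatonic set Ab, Bbm, Cm, Db, Eb, Fm, Gdim. Ab, Fm7, Db, Bbm and Eb all belong to that set. But Abm7 (Ab–Cb–Eb–Gb) is foreign: the diatonic I on degree 1 is Ab, whereas Abm7 comes from Ab minor. It is labeled i7. But Dbm7 (Db–Fb–Ab–Cb) is foreign: the diatonic IV on degree 4 is Db, whereas Dbm7 comes from Ab minor. It is labeled iv7. But Cbmaj7 (Cb–Eb–Gb–Bb) is foreign: the diatonic iii on degree 3 is Cm, whereas Cbmaj7 comes from Ab minor. It is labeled bIIImaj7.

i7, iv7, bIIImaj7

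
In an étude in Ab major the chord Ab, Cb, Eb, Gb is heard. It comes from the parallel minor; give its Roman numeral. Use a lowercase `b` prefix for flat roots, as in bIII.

i7

Ab is scale degree 1 in Ab major. Ab–Cb–Eb–Gb is a minor-seventh chord — the form found in Ab minor, not the diatonic I (Ab). Borrowed into Ab major it is written i7.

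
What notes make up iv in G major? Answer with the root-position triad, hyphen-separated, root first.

The root, C, is scale degree 4 — the same note in G major and G minor; only the chord quality changes. In G minor the chord on C is C–Eb–G.

C-Eb-G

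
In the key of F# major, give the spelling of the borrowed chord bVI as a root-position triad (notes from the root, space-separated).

The root of bVI is the lowered 6th degree: D# becomes D. In F# minor the chord on D is D–F#–A.

D F# A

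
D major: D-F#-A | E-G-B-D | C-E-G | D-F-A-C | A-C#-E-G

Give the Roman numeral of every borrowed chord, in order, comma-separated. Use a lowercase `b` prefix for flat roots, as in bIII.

bVII, i7

The diatonic triads in D major are D, Em, F#m, G, A, Bm, C#dim. D–F#–A = D, E–G–B–D = Em7 and A–C#–E–G = A7 all belong to that set. C–E–G doesn't fit — on degree 7 D major would have C#dim (vii°). C is the degree-7 chord of D minor, so it is the borrowed bVII. But D–F–A–C is foreign: the diatonic I on degree 1 is D, whereas Dm7 comes from D minor. It is labeled i7.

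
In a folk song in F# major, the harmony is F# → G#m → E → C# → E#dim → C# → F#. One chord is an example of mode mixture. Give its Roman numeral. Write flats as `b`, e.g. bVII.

bVII

The diatonic triads in F# major are F#, G#m, A#m, B, C#, D#m, E#dim. F#, G#m, C# and E#dim all belong to that set. But E (E–G#–B) is foreign: the diatonic vii° on degree 7 is E#dim, whereas E comes from F# minor. It is labeled bVII.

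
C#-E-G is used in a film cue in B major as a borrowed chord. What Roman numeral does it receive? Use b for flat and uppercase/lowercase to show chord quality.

ii°

C# is scale degree 2 in B major. C#–E–G is a diminished chord — the form found in B minor, not the diatonic ii (C#m). Borrowed into B major it is written ii°.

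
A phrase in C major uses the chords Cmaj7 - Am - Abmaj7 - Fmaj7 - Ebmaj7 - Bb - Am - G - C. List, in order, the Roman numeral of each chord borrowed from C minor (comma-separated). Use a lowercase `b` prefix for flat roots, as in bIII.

bVImaj7, bIIImaj7, bVII

C major has the diatonic set C, Dm, Em, F, G, Am, Bdim. Of the given chords, Cmaj7, Am, Fmaj7, G and C are diatonic. Abmaj7 (Ab–C–Eb–G) is not: scale degree 6 in C major carries Am (vi). In C minor the chord on that degree is Abmaj7, so here it functions as bVImaj7, borrowed from the parallel minor. But Ebmaj7 (Eb–G–Bb–D) is foreign: the diatonic iii on degree 3 is Em, whereas Ebmaj7 comes from C minor. It is labeled bIIImaj7. Bb (Bb–D–F) doesn't fit — on degree 7 C major would have Bdim (vii°). Bb is the degree-7 chord of C minor, so it is the borrowed bVII.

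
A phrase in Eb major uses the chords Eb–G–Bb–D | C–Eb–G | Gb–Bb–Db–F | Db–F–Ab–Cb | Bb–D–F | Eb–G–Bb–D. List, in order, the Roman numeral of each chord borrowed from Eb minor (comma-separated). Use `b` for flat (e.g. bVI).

bIIImaj7, bVII7

Eb major has the diatonic set Eb, Fm, Gm, Ab, Bb, Cm, Ddim. Of the given chords, Eb–G–Bb–D = Ebmaj7, C–Eb–G = Cm and Bb–D–F = Bb are diatonic. Gb–Bb–Db–F doesn't fit — on degree 3 Eb major would have Gm (iii). Gbmaj7 is the degree-3 chord of Eb minor, so it is the borrowed bIIImaj7. But Db–F–Ab–Cb is foreign: the diatonic vii° on degree 7 is Ddim, whereas Db7 comes from Eb minor. It is labeled bVII7.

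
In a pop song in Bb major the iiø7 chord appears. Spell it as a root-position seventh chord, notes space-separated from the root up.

C Eb Gb Bb

iiø7 is built on scale degree 2, which is C in both Bb major and its parallel. Building the half-diminished-seventh chord from the parallel minor on C: C–Eb–Gb–Bb.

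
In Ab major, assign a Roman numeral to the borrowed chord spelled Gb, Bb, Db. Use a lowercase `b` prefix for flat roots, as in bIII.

Gb is the lowered form of scale degree 7 in Ab major (the diatonic degree 7 is G). Diatonically Ab major has Gdim (vii°) on that degree; Gb–Bb–Db is instead the major chord native to Ab minor, so it takes the label bVII.

bVII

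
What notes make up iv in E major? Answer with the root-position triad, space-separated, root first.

iv is built on scale degree 4, which is A in both E major and its parallel. In E minor the chord on A is A–C–E.

A C E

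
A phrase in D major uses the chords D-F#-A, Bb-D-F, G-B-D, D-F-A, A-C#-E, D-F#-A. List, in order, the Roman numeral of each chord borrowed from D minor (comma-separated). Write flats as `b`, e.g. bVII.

bVI, i

D major has the diatonic set D, Em, F#m, G, A, Bm, C#dim. D–F#–A = D, G–B–D = G and A–C#–E = A all belong to that set. Bb–D–F doesn't fit — on degree 6 D major would have Bm (vi). Bb is the degree-6 chord of D minor, so it is the borrowed bVI. But D–F–A is foreign: the diatonic I on degree 1 is D, whereas Dm comes from D minor. It is labeled i.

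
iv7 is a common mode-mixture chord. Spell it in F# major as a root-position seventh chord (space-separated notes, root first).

The root, B, is scale degree 4 — the same note in F# major and F# minor; only the chord quality changes. Stacking thirds in F# minor on B gives B–D–F#–A.

B D F# A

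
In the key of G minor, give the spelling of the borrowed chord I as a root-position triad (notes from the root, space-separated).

I is built on scale degree 1, which is G in both G minor and its parallel. Building the major chord from the parallel major on G: G–B–D.

G B D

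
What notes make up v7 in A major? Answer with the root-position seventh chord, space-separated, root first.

v7 is built on scale degree 5, which is E in both A major and its parallel. In A minor the chord on E is E–G–B–D.

E G B D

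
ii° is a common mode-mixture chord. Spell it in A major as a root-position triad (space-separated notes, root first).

B D F

ii° is built on scale degree 2, which is B in both A major and its parallel. Building the diminished chord from the parallel minor on B: B–D–F.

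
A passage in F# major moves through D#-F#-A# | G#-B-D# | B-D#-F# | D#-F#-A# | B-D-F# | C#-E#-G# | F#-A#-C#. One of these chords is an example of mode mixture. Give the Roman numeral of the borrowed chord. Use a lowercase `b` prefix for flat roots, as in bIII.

In F# major the diatonic chords are F#, G#m, A#m, B, C#, D#m, E#dim. D#–F#–A# = D#m, G#–B–D# = G#m, B–D#–F# = B, C#–E#–G# = C# and F#–A#–C# = F# are all diatonic. But B–D–F# is foreign: the diatonic IV on degree 4 is B, whereas Bm comes from F# minor. It is labeled iv.

iv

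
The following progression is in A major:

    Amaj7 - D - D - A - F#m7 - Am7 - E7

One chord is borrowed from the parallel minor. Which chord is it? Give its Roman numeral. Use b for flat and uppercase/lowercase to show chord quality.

i7

In A major the diatonic chords are A, Bm, C#m, D, E, F#m, G#dim. Of the given chords, Amaj7, D, A, F#m7 and E7 are diatonic. Am7 (A–C–E–G) is not: scale degree 1 in A major carries A (I). In A minor the chord on that degree is Am7, so here it functions as i7, borrowed from the parallel minor.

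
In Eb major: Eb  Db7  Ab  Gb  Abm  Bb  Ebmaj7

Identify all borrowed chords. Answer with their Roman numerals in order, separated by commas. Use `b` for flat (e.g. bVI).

bVII7, bIII, iv

Eb major has the diatonic set Eb, Fm, Gm, Ab, Bb, Cm, Ddim. Of the given chords, Eb, Ab, Bb and Ebmaj7 are diatonic. But Db7 (Db–F–Ab–Cb) is foreign: the diatonic vii° on degree 7 is Ddim, whereas Db7 comes from Eb minor. It is labeled bVII7. Gb (Gb–Bb–Db) doesn't fit — on degree 3 Eb major would have Gm (iii). Gb is the degree-3 chord of Eb minor, so it is the borrowed bIII. But Abm (Ab–Cb–Eb) is foreign: the diatonic IV on degree 4 is Ab, whereas Abm comes from Eb minor. It is labeled iv.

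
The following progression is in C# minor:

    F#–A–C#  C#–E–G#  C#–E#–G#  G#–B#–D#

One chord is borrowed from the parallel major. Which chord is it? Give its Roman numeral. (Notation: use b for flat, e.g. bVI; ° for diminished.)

The diatonic triads in C# minor (with V from harmonic minor) are C#m, D#dim, E, F#m, G#, A, B. F#–A–C# = F#m, C#–E–G# = C#m and G#–B#–D# = G# all belong to that set. But C#–E#–G# is foreign: the diatonic i on degree 1 is C#m, whereas C# comes from C# major. It is labeled I.

I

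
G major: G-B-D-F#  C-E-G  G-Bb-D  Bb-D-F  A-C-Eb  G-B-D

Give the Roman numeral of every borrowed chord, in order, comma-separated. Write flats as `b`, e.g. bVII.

The diatonic triads in G major are G, Am, Bm, C, D, Em, F#dim. G–B–D–F# = Gmaj7, C–E–G = C and G–B–D = G are all diatonic. But G–Bb–D is foreign: the diatonic I on degree 1 is G, whereas Gm comes from G minor. It is labeled i. Bb–D–F doesn't fit — on degree 3 G major would have Bm (iii). Bb is the degree-3 chord of G minor, so it is the borrowed bIII. A–C–Eb doesn't fit — on degree 2 G major would have Am (ii). Adim is the degree-2 chord of G minor, so it is the borrowed ii°.

i, bIII, ii°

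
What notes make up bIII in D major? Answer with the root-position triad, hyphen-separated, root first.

The root of bIII is the lowered 3rd degree: F# becomes F. In D minor the chord on F is F–A–C.

F-A-C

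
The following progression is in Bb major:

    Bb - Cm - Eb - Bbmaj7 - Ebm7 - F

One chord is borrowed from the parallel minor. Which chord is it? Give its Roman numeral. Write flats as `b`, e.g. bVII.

iv7

The diatonic triads in Bb major are Bb, Cm, Dm, Eb, F, Gm, Adim. Of the given chords, Bb, Cm, Eb, Bbmaj7 and F are diatonic. Ebm7 (Eb–Gb–Bb–Db) doesn't fit — on degree 4 Bb major would have Eb (IV). Ebm7 is the degree-4 chord of Bb minor, so it is the borrowed iv7.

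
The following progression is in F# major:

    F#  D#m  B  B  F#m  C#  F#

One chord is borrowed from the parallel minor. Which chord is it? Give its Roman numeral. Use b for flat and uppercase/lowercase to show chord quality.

i

The diatonic triads in F# major are F#, G#m, A#m, B, C#, D#m, E#dim. F#, D#m, B and C# are all diatonic. F#m (F#–A–C#) doesn't fit — on degree 1 F# major would have F# (I). F#m is the degree-1 chord of F# minor, so it is the borrowed i.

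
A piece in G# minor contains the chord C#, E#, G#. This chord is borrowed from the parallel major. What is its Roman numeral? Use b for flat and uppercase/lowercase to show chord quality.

The root C# is the diatonic 4th degree of G# minor; the borrowing shows in the chord quality. The diatonic chord on degree 4 would be C#m (iv), but C#–E#–G# is the major chord from G# major. As a borrowed chord it is labeled IV.

IV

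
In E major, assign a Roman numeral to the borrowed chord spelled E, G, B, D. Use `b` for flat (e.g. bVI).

i7

E is scale degree 1 in E major. Diatonically E major has E (I) on that degree; E–G–B–D is instead the minor-seventh chord native to E minor, so it takes the label i7.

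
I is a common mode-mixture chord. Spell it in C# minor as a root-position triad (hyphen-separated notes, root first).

I is built on scale degree 1, which is C# in both C# minor and its parallel. In C# major the chord on C# is C#–E#–G#.

C#-E#-G#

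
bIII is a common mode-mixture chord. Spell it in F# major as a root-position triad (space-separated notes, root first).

A C# E

The root of bIII is the lowered 3rd degree: A# becomes A. Stacking thirds in F# minor on A gives A–C#–E.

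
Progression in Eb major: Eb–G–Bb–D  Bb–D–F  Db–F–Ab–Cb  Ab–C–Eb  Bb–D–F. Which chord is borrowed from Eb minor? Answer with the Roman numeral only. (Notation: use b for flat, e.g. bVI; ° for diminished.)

bVII7

The diatonic triads in Eb major are Eb, Fm, Gm, Ab, Bb, Cm, Ddim. Eb–G–Bb–D = Ebmaj7, Bb–D–F = Bb and Ab–C–Eb = Ab all belong to that set. But Db–F–Ab–Cb is foreign: the diatonic vii° on degree 7 is Ddim, whereas Db7 comes from Eb minor. It is labeled bVII7.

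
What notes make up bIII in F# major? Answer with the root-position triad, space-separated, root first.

A C# E

The root of bIII is the lowered 3rd degree: A# becomes A. Building the major chord from the parallel minor on A: A–C#–E.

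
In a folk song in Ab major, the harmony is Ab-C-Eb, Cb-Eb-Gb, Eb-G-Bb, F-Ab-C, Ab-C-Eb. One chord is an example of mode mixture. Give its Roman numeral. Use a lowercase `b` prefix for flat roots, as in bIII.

In Ab major the diatonic chords are Ab, Bbm, Cm, Db, Eb, Fm, Gdim. Of the given chords, Ab–C–Eb = Ab, Eb–G–Bb = Eb and F–Ab–C = Fm are diatonic. Cb–Eb–Gb doesn't fit — on degree 3 Ab major would have Cm (iii). Cb is the degree-3 chord of Ab minor, so it is the borrowed bIII.

bIII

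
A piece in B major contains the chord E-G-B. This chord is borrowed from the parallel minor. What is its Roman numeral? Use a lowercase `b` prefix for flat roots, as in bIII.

The root E is the diatonic 4th degree of B major; the borrowing shows in the chord quality. The diatonic chord on degree 4 would be E (IV), but E–G–B is the minor chord from B minor. As a borrowed chord it is labeled iv.

iv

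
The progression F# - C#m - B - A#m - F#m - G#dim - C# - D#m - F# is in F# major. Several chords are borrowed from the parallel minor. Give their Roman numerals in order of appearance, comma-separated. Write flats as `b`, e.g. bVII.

v, i, ii°

The diatonic triads in F# major are F#, G#m, A#m, B, C#, D#m, E#dim. F#, B, A#m, C# and D#m all belong to that set. But C#m (C#–E–G#) is foreign: the diatonic V on degree 5 is C#, whereas C#m comes from F# minor. It is labeled v. F#m (F#–A–C#) is not: scale degree 1 in F# major carries F# (I). In F# minor the chord on that degree is F#m, so here it functions as i, borrowed from the parallel minor. But G#dim (G#–B–D) is foreign: the diatonic ii on degree 2 is G#m, whereas G#dim comes from F# minor. It is labeled ii°.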